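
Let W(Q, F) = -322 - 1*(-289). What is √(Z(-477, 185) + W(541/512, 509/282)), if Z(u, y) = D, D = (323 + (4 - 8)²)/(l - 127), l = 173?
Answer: 3*I*√6026/46 ≈ 5.0627*I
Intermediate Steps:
D = 339/46 (D = (323 + (4 - 8)²)/(173 - 127) = (323 + (-4)²)/46 = (323 + 16)*(1/46) = 339*(1/46) = 339/46 ≈ 7.3696)
W(Q, F) = -33 (W(Q, F) = -322 + 289 = -33)
Z(u, y) = 339/46
√(Z(-477, 185) + W(541/512, 509/282)) = √(339/46 - 33) = √(-1179/46) = 3*I*√6026/46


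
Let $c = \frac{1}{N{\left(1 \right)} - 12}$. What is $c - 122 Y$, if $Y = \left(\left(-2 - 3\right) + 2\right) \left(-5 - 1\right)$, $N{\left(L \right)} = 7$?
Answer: $- \frac{10981}{5} \approx -2196.2$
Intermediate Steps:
$Y = 18$ ($Y = \left(-5 + 2\right) \left(-5 - 1\right) = \left(-3\right) \left(-6\right) = 18$)
$c = - \frac{1}{5}$ ($c = \frac{1}{7 - 12} = \frac{1}{-5} = - \frac{1}{5} \approx -0.2$)
$c - 122 Y = - \frac{1}{5} - 2196 = - \frac{10981}{5}$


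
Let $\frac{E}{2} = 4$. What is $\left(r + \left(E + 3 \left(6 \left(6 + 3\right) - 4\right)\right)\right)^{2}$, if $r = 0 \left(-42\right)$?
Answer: $24964$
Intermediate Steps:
$E = 8$ ($E = 2 \cdot 4 = 8$)
$r = 0$
$\left(r + \left(E + 3 \left(6 \left(6 + 3\right) - 4\right)\right)\right)^{2} = \left(0 + \left(8 + 3 \left(6 \left(6 + 3\right) - 4\right)\right)\right)^{2} = \left(0 + \left(8 + 3 \left(6 \cdot 9 - 4\right)\right)\right)^{2} = \left(0 + \left(8 + 3 \left(54 - 4\right)\right)\right)^{2} = \left(0 + \left(8 + 3 \cdot 50\right)\right)^{2} = \left(0 + \left(8 + 150\right)\right)^{2} = \left(0 + 158\right)^{2} = 158^{2} = 24964$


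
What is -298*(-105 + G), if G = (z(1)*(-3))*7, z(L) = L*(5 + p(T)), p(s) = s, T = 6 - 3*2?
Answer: 62580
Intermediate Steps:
T = 0 (T = 6 - 6 = 0)
z(L) = 5*L (z(L) = L*(5 + 0) = L*5 = 5*L)
G = -105 (G = ((5*1)*(-3))*7 = (5*(-3))*7 = -15*7 = -105)
-298*(-105 + G) = -298*(-105 - 105) = -298*(-210) = 62580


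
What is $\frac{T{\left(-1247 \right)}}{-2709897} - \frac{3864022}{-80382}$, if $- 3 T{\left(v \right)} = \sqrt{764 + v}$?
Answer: $\frac{1932011}{40191} + \frac{i \sqrt{483}}{8129691} \approx 48.071 + 2.7033 \cdot 10^{-6} i$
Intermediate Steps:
$T{\left(v \right)} = - \frac{\sqrt{764 + v}}{3}$
$\frac{T{\left(-1247 \right)}}{-2709897} - \frac{3864022}{-80382} = \frac{\left(- \frac{1}{3}\right) \sqrt{764 - 1247}}{-2709897} - \frac{3864022}{-80382} = - \frac{\sqrt{-483}}{3} \left(- \frac{1}{2709897}\right) - - \frac{1932011}{40191} = - \frac{i \sqrt{483}}{3} \left(- \frac{1}{2709897}\right) + \frac{1932011}{40191} = \frac{i \sqrt{483}}{8129691} + \frac{1932011}{40191} = \frac{1932011}{40191} + \frac{i \sqrt{483}}{8129691}$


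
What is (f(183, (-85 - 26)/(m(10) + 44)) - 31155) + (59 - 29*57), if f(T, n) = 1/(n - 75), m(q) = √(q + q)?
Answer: -125782637971/3840807 - 74*√5/3840807 ≈ -32749.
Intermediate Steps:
m(q) = √2*√q (m(q) = √(2*q) = √2*√q)
f(T, n) = 1/(-75 + n)
(f(183, (-85 - 26)/(m(10) + 44)) - 31155) + (59 - 29*57) = (1/(-75 + (-85 - 26)/(√2*√10 + 44)) - 31155) + (59 - 29*57) = (1/(-75 - 111/(2*√5 + 44)) - 31155) + (59 - 1653) = (1/(-75 - 111/(44 + 2*√5)) - 31155) - 1594 = (-31155 + 1/(-75 - 111/(44 + 2*√5))) - 1594 = -32749 + 1/(-75 - 111/(44 + 2*√5))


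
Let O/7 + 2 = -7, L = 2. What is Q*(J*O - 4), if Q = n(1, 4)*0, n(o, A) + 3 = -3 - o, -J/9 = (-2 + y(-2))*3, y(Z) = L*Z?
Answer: 0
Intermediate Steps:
O = -63 (O = -14 + 7*(-7) = -14 - 49 = -63)
y(Z) = 2*Z
J = 162 (J = -9*(-2 + 2*(-2))*3 = -9*(-2 - 4)*3 = -(-54)*3 = -9*(-18) = 162)
n(o, A) = -6 - o (n(o, A) = -3 + (-3 - o) = -6 - o)
Q = 0 (Q = (-6 - 1*1)*0 = (-6 - 1)*0 = -7*0 = 0)
Q*(J*O - 4) = 0*(162*(-63) - 4) = 0*(-10206 - 4) = 0*(-10210) = 0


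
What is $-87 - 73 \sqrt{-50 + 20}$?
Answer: $-87 - 73 i \sqrt{30} \approx -87.0 - 399.84 i$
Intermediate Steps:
$-87 - 73 \sqrt{-50 + 20} = -87 - 73 \sqrt{-30} = -87 - 73 i \sqrt{30}$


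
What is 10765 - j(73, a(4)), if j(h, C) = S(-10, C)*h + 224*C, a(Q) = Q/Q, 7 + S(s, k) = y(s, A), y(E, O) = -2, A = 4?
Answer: 11198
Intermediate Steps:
S(s, k) = -9 (S(s, k) = -7 - 2 = -9)
a(Q) = 1
j(h, C) = -9*h + 224*C
10765 - j(73, a(4)) = 10765 - (-9*73 + 224*1) = 10765 - (-657 + 224) = 10765 - 1*(-433) = 10765 + 433 = 11198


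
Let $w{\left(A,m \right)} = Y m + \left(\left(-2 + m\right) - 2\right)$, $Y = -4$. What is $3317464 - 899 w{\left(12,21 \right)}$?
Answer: $3377697$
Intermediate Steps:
$w{\left(A,m \right)} = -4 - 3 m$ ($w{\left(A,m \right)} = - 4 m + \left(\left(-2 + m\right) - 2\right) = - 4 m + \left(-4 + m\right) = -4 - 3 m$)
$3317464 - 899 w{\left(12,21 \right)} = 3317464 - 899 \left(-4 - 63\right) = 3317464 - -60233 = 3317464 + 60233 = 3377697$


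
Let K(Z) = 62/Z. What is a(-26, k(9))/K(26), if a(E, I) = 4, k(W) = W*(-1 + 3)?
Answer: 52/31 ≈ 1.6774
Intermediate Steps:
k(W) = 2*W (k(W) = W*2 = 2*W)
a(-26, k(9))/K(26) = 4/((62/26)) = 4/((62*(1/26))) = 4/(31/13) = 4*(13/31) = 52/31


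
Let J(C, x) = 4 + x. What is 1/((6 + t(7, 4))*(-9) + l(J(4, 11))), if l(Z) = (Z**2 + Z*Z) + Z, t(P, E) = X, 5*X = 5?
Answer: 1/402 ≈ 0.0024876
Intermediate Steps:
X = 1 (X = (1/5)*5 = 1)
t(P, E) = 1
l(Z) = Z + 2*Z**2 (l(Z) = (Z**2 + Z**2) + Z = 2*Z**2 + Z = Z + 2*Z**2)
1/((6 + t(7, 4))*(-9) + l(J(4, 11))) = 1/((6 + 1)*(-9) + (4 + 11)*(1 + 2*(4 + 11))) = 1/(7*(-9) + 15*(1 + 2*15)) = 1/(-63 + 15*(1 + 30)) = 1/(-63 + 15*31) = 1/(-63 + 465) = 1/402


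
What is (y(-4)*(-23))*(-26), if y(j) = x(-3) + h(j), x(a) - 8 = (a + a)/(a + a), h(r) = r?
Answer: 2990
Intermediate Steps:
x(a) = 9 (x(a) = 8 + (a + a)/(a + a) = 8 + (2*a)/((2*a)) = 8 + (2*a)*(1/(2*a)) = 8 + 1 = 9)
y(j) = 9 + j
(y(-4)*(-23))*(-26) = ((9 - 4)*(-23))*(-26) = (5*(-23))*(-26) = -115*(-26) = 2990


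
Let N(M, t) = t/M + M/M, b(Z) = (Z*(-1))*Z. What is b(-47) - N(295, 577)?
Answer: -652527/295 ≈ -2212.0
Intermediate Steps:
b(Z) = -Z² (b(Z) = (-Z)*Z = -Z²)
N(M, t) = 1 + t/M (N(M, t) = t/M + 1 = 1 + t/M)
b(-47) - N(295, 577) = -1*(-47)² - (295 + 577)/295 = -1*2209 - 872/295 = -2209 - 1*872/295 = -2209 - 872/295 = -652527/295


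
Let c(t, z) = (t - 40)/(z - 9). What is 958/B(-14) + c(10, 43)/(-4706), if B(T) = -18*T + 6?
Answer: 38322893/10320258 ≈ 3.7134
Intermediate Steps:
B(T) = 6 - 18*T
c(t, z) = (-40 + t)/(-9 + z)
958/B(-14) + c(10, 43)/(-4706) = 958/(6 - 18*(-14)) + ((-40 + 10)/(-9 + 43))/(-4706) = 958/(6 + 252) + (-30/34)*(-1/4706) = 958/258 + ((1/34)*(-30))*(-1/4706) = 958*(1/258) - 15/17*(-1/4706) = 479/129 + 15/80002 = 38322893/10320258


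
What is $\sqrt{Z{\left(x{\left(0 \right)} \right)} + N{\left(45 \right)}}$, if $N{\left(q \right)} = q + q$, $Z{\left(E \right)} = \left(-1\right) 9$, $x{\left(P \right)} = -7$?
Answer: $9$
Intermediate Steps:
$Z{\left(E \right)} = -9$
$N{\left(q \right)} = 2 q$
$\sqrt{Z{\left(x{\left(0 \right)} \right)} + N{\left(45 \right)}} = \sqrt{-9 + 2 \cdot 45} = \sqrt{-9 + 90} = \sqrt{81} = 9$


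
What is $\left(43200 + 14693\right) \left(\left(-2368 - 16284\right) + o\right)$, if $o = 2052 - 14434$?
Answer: $-1796651362$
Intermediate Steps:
$o = -12382$
$\left(43200 + 14693\right) \left(\left(-2368 - 16284\right) + o\right) = \left(43200 + 14693\right) \left(\left(-2368 - 16284\right) - 12382\right) = 57893 \left(-18652 - 12382\right) = 57893 \left(-31034\right) = -1796651362$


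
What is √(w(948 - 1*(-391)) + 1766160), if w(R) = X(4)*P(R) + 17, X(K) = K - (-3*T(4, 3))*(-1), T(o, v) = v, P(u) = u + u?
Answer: √1752787 ≈ 1323.9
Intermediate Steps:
P(u) = 2*u
X(K) = -9 + K (X(K) = K - (-3*3)*(-1) = K - (-9)*(-1) = K - 1*9 = K - 9 = -9 + K)
w(R) = 17 - 10*R (w(R) = (-9 + 4)*(2*R) + 17 = -10*R + 17 = 17 - 10*R)
√(w(948 - 1*(-391)) + 1766160) = √((17 - 10*(948 - 1*(-391))) + 1766160) = √((17 - 10*(948 + 391)) + 1766160) = √((17 - 10*1339) + 1766160) = √((17 - 13390) + 1766160) = √(-13373 + 1766160) = √1752787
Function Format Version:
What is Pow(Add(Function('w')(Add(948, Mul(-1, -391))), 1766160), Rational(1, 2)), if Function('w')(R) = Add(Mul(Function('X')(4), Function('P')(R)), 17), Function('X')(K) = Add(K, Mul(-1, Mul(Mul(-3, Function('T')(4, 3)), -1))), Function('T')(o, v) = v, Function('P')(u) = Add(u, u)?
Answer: Pow(1752787, Rational(1, 2)) ≈ 1323.9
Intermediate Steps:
Function('P')(u) = Mul(2, u)
Function('X')(K) = Add(-9, K) (Function('X')(K) = Add(K, Mul(-1, Mul(Mul(-3, 3), -1))) = Add(K, Mul(-1, Mul(-9, -1))) = Add(K, Mul(-1, 9)) = Add(K, -9) = Add(-9, K))
Function('w')(R) = Add(17, Mul(-10, R)) (Function('w')(R) = Add(Mul(Add(-9, 4), Mul(2, R)), 17) = Add(Mul(-5, Mul(2, R)), 17) = Add(Mul(-10, R), 17) = Add(17, Mul(-10, R)))
Pow(Add(Function('w')(Add(948, Mul(-1, -391))), 1766160), Rational(1, 2)) = Pow(Add(Add(17, Mul(-10, Add(948, Mul(-1, -391)))), 1766160), Rational(1, 2)) = Pow(Add(Add(17, Mul(-10, Add(948, 391))), 1766160), Rational(1, 2)) = Pow(Add(Add(17, Mul(-10, 1339)), 1766160), Rational(1, 2)) = Pow(Add(Add(17, -13390), 1766160), Rational(1, 2)) = Pow(Add(-13373, 1766160), Rational(1, 2)) = Pow(1752787, Rational(1, 2))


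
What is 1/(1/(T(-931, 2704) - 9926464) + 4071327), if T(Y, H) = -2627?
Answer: 9929091/40424576273756 ≈ 2.4562e-7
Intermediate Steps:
1/(1/(T(-931, 2704) - 9926464) + 4071327) = 1/(1/(-2627 - 9926464) + 4071327) = 1/(1/(-9929091) + 4071327) = 1/(-1/9929091 + 4071327) = 1/(40424576273756/9929091) = 9929091/40424576273756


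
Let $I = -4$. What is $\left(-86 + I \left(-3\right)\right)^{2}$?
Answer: $5476$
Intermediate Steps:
$\left(-86 + I \left(-3\right)\right)^{2} = \left(-86 - -12\right)^{2} = \left(-86 + 12\right)^{2} = \left(-74\right)^{2} = 5476$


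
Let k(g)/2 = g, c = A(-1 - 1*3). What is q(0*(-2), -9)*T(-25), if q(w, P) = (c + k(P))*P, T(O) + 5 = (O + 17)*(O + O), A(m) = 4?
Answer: 49770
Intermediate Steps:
c = 4
T(O) = -5 + 2*O*(17 + O) (T(O) = -5 + (O + 17)*(O + O) = -5 + (17 + O)*(2*O) = -5 + 2*O*(17 + O))
k(g) = 2*g
q(w, P) = P*(4 + 2*P) (q(w, P) = (4 + 2*P)*P = P*(4 + 2*P))
q(0*(-2), -9)*T(-25) = (2*(-9)*(2 - 9))*(-5 + 2*(-25)² + 34*(-25)) = (2*(-9)*(-7))*(-5 + 2*625 - 850) = 126*(-5 + 1250 - 850) = 126*395 = 49770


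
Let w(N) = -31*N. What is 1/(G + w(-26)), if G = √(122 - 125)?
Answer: 806/649639 - I*√3/649639 ≈ 0.0012407 - 2.6662e-6*I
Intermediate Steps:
G = I*√3 (G = √(-3) = I*√3 ≈ 1.732*I)
1/(G + w(-26)) = 1/(I*√3 - 31*(-26)) = 1/(I*√3 + 806) = 1/(806 + I*√3)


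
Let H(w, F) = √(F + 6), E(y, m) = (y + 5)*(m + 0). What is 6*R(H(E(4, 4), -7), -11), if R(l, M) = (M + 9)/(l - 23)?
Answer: 138/265 + 6*I/265 ≈ 0.52075 + 0.022642*I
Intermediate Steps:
E(y, m) = m*(5 + y) (E(y, m) = (5 + y)*m = m*(5 + y))
H(w, F) = √(6 + F)
R(l, M) = (9 + M)/(-23 + l)
6*R(H(E(4, 4), -7), -11) = 6*((9 - 11)/(-23 + √(6 - 7))) = 6*(-2/(-23 + √(-1))) = 6*(-2/(-23 + I)) = 6*(((-23 - I)/530)*(-2)) = 6*(-(-23 - I)/265) = -6*(-23 - I)/265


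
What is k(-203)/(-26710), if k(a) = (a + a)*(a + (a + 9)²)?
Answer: 7598899/13355 ≈ 568.99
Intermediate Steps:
k(a) = 2*a*(a + (9 + a)²) (k(a) = (2*a)*(a + (9 + a)²) = 2*a*(a + (9 + a)²))
k(-203)/(-26710) = (2*(-203)*(-203 + (9 - 203)²))/(-26710) = (2*(-203)*(-203 + (-194)²))*(-1/26710) = (2*(-203)*(-203 + 37636))*(-1/26710) = (2*(-203)*37433)*(-1/26710) = -15197798*(-1/26710) = 7598899/13355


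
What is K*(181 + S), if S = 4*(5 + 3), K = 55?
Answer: 11715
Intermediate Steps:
S = 32 (S = 4*8 = 32)
K*(181 + S) = 55*(181 + 32) = 55*213 = 11715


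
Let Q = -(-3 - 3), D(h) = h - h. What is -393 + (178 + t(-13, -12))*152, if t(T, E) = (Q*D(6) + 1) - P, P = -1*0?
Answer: 26815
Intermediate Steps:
D(h) = 0
Q = 6 (Q = -1*(-6) = 6)
P = 0
t(T, E) = 1 (t(T, E) = (6*0 + 1) - 1*0 = (0 + 1) + 0 = 1 + 0 = 1)
-393 + (178 + t(-13, -12))*152 = -393 + (178 + 1)*152 = -393 + 179*152 = -393 + 27208 = 26815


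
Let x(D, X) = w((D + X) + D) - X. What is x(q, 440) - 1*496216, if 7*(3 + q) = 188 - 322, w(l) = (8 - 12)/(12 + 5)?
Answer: -8443156/17 ≈ -4.9666e+5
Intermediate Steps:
w(l) = -4/17
q = -155/7 (q = -3 + (188 - 322)/7 = -3 + (⅐)*(-134) = -3 - 134/7 = -155/7 ≈ -22.143)
x(D, X) = -4/17 - X
x(q, 440) - 1*496216 = (-4/17 - 1*440) - 1*496216 = (-4/17 - 440) - 496216 = -7484/17 - 496216 = -8443156/17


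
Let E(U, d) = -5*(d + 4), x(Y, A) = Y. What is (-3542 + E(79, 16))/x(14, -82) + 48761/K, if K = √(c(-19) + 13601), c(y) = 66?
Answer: -1821/7 + 48761*√13667/13667 ≈ 156.95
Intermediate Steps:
E(U, d) = -20 - 5*d (E(U, d) = -5*(4 + d) = -20 - 5*d)
K = √13667 (K = √(66 + 13601) = √13667 ≈ 116.91)
(-3542 + E(79, 16))/x(14, -82) + 48761/K = (-3542 + (-20 - 5*16))/14 + 48761/(√13667) = (-3542 + (-20 - 80))*(1/14) + 48761*(√13667/13667) = (-3542 - 100)*(1/14) + 48761*√13667/13667 = -3642*1/14 + 48761*√13667/13667 = -1821/7 + 48761*√13667/13667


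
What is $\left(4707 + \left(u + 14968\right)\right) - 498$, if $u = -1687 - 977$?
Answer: $16513$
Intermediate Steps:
$u = -2664$
$\left(4707 + \left(u + 14968\right)\right) - 498 = \left(4707 + \left(-2664 + 14968\right)\right) - 498 = \left(4707 + 12304\right) - 498 = 17011 - 498 = 16513$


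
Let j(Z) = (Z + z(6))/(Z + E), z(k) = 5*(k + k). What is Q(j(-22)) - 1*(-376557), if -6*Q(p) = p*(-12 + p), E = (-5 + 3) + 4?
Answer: 225931559/600 ≈ 3.7655e+5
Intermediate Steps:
E = 2 (E = -2 + 4 = 2)
z(k) = 10*k (z(k) = 5*(2*k) = 10*k)
j(Z) = (60 + Z)/(2 + Z) (j(Z) = (Z + 10*6)/(Z + 2) = (Z + 60)/(2 + Z) = (60 + Z)/(2 + Z))
Q(p) = -p*(-12 + p)/6
Q(j(-22)) - 1*(-376557) = ((60 - 22)/(2 - 22))*(12 - (60 - 22)/(2 - 22))/6 - 1*(-376557) = (38/(-20))*(12 - 38/(-20))/6 + 376557 = (-1/20*38)*(12 - (-1)*38/20)/6 + 376557 = (1/6)*(-19/10)*(12 - 1*(-19/10)) + 376557 = (1/6)*(-19/10)*(12 + 19/10) + 376557 = (1/6)*(-19/10)*(139/10) + 376557 = -2641/600 + 376557 = 225931559/600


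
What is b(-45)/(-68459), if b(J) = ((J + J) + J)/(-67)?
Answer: -135/4586753 ≈ -2.9433e-5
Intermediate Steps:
b(J) = -3*J/67 (b(J) = (2*J + J)*(-1/67) = (3*J)*(-1/67) = -3*J/67)
b(-45)/(-68459) = -3/67*(-45)/(-68459) = (135/67)*(-1/68459) = -135/4586753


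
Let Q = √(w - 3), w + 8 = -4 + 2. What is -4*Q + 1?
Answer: 1 - 4*I*√13 ≈ 1.0 - 14.422*I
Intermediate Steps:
w = -10 (w = -8 + (-4 + 2) = -8 - 2 = -10)
Q = I*√13 (Q = √(-10 - 3) = √(-13) = I*√13 ≈ 3.6056*I)
-4*Q + 1 = -4*I*√13 + 1 = 1 - 4*I*√13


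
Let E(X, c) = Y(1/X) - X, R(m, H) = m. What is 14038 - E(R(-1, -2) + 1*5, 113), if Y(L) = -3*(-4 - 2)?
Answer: 14024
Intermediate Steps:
Y(L) = 18 (Y(L) = -3*(-6) = 18)
E(X, c) = 18 - X
14038 - E(R(-1, -2) + 1*5, 113) = 14038 - (18 - (-1 + 1*5)) = 14038 - (18 - (-1 + 5)) = 14038 - (18 - 1*4) = 14038 - (18 - 4) = 14038 - 1*14 = 14038 - 14 = 14024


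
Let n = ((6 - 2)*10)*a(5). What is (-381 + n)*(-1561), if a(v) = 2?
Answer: 469861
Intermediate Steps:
n = 80 (n = ((6 - 2)*10)*2 = (4*10)*2 = 40*2 = 80)
(-381 + n)*(-1561) = (-381 + 80)*(-1561) = -301*(-1561) = 469861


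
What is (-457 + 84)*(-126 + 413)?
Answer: -107051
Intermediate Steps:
(-457 + 84)*(-126 + 413) = -373*287 = -107051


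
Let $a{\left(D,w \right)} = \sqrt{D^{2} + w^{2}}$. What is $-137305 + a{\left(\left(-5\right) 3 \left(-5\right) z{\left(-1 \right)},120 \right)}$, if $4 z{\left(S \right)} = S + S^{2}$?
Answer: $-137185$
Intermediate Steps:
$z{\left(S \right)} = \frac{S}{4} + \frac{S^{2}}{4}$ ($z{\left(S \right)} = \frac{S + S^{2}}{4} = \frac{S}{4} + \frac{S^{2}}{4}$)
$-137305 + a{\left(\left(-5\right) 3 \left(-5\right) z{\left(-1 \right)},120 \right)} = -137305 + \sqrt{\left(\left(-5\right) 3 \left(-5\right) \frac{1}{4} \left(-1\right) \left(1 - 1\right)\right)^{2} + 120^{2}} = -137305 + \sqrt{\left(\left(-15\right) \left(-5\right) \frac{1}{4} \left(-1\right) 0\right)^{2} + 14400} = -137305 + \sqrt{\left(75 \cdot 0\right)^{2} + 14400} = -137305 + \sqrt{0^{2} + 14400} = -137305 + \sqrt{0 + 14400} = -137305 + \sqrt{14400} = -137305 + 120 = -137185$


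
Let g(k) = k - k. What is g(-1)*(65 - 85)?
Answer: 0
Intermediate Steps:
g(k) = 0
g(-1)*(65 - 85) = 0*(65 - 85) = 0*(-20) = 0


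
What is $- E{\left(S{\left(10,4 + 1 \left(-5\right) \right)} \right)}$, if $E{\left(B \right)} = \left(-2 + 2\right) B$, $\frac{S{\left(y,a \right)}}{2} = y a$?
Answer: $0$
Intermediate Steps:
$S{\left(y,a \right)} = 2 a y$ ($S{\left(y,a \right)} = 2 y a = 2 a y$)
$E{\left(B \right)} = 0$ ($E{\left(B \right)} = 0 B = 0$)
$- E{\left(S{\left(10,4 + 1 \left(-5\right) \right)} \right)} = \left(-1\right) 0 = 0$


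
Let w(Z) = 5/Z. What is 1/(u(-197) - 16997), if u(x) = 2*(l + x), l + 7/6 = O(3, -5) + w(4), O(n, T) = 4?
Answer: -6/104297 ≈ -5.7528e-5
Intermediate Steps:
l = 49/12 (l = -7/6 + (4 + 5/4) = -7/6 + 21/4 = 49/12 ≈ 4.0833)
u(x) = 49/6 + 2*x (u(x) = 2*(49/12 + x) = 49/6 + 2*x)
1/(u(-197) - 16997) = 1/((49/6 + 2*(-197)) - 16997) = 1/((49/6 - 394) - 16997) = 1/(-2315/6 - 16997) = 1/(-104297/6) = -6/104297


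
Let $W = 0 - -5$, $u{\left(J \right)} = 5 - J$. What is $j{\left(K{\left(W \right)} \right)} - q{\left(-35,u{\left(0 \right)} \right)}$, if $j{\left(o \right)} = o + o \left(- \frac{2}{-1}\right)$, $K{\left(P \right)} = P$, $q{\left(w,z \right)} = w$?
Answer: $50$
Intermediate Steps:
$W = 5$ ($W = 0 + 5 = 5$)
$j{\left(o \right)} = 3 o$ ($j{\left(o \right)} = o + o \left(\left(-2\right) \left(-1\right)\right) = o + o 2 = o + 2 o = 3 o$)
$j{\left(K{\left(W \right)} \right)} - q{\left(-35,u{\left(0 \right)} \right)} = 3 \cdot 5 - -35 = 15 + 35 = 50$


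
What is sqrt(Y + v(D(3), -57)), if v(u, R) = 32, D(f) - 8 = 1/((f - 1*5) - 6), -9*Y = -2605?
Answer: sqrt(2893)/3 ≈ 17.929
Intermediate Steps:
Y = 2605/9 (Y = -1/9*(-2605) = 2605/9 ≈ 289.44)
D(f) = 8 + 1/(-11 + f) (D(f) = 8 + 1/((f - 1*5) - 6) = 8 + 1/((f - 5) - 6) = 8 + 1/((-5 + f) - 6) = 8 + 1/(-11 + f))
sqrt(Y + v(D(3), -57)) = sqrt(2605/9 + 32) = sqrt(2893/9) = sqrt(2893)/3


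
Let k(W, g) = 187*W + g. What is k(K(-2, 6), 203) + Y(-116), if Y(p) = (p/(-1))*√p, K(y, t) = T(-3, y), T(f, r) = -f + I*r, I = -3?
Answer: 1886 + 232*I*√29 ≈ 1886.0 + 1249.4*I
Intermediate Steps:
T(f, r) = -f - 3*r
K(y, t) = 3 - 3*y (K(y, t) = -1*(-3) - 3*y = 3 - 3*y)
Y(p) = -p^(3/2) (Y(p) = (p*(-1))*√p = (-p)*√p = -p^(3/2))
k(W, g) = g + 187*W
k(K(-2, 6), 203) + Y(-116) = (203 + 187*(3 - 3*(-2))) - (-116)^(3/2) = (203 + 187*(3 + 6)) - (-232)*I*√29 = (203 + 187*9) + 232*I*√29 = (203 + 1683) + 232*I*√29 = 1886 + 232*I*√29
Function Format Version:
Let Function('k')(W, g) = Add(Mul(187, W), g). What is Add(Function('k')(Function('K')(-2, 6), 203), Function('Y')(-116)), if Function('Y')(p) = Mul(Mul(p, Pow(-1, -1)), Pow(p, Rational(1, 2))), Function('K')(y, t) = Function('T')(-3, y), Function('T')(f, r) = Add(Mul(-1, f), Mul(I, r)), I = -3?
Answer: Add(1886, Mul(232, I, Pow(29, Rational(1, 2)))) ≈ Add(1886.0, Mul(1249.4, I))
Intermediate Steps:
Function('T')(f, r) = Add(Mul(-1, f), Mul(-3, r))
Function('K')(y, t) = Add(3, Mul(-3, y)) (Function('K')(y, t) = Add(Mul(-1, -3), Mul(-3, y)) = Add(3, Mul(-3, y)))
Function('Y')(p) = Mul(-1, Pow(p, Rational(3, 2))) (Function('Y')(p) = Mul(Mul(p, -1), Pow(p, Rational(1, 2))) = Mul(Mul(-1, p), Pow(p, Rational(1, 2))) = Mul(-1, Pow(p, Rational(3, 2))))
Function('k')(W, g) = Add(g, Mul(187, W))
Add(Function('k')(Function('K')(-2, 6), 203), Function('Y')(-116)) = Add(Add(203, Mul(187, Add(3, Mul(-3, -2)))), Mul(-1, Pow(-116, Rational(3, 2)))) = Add(Add(203, Mul(187, Add(3, 6))), Mul(-1, Mul(-232, I, Pow(29, Rational(1, 2))))) = Add(Add(203, Mul(187, 9)), Mul(232, I, Pow(29, Rational(1, 2)))) = Add(Add(203, 1683), Mul(232, I, Pow(29, Rational(1, 2)))) = Add(1886, Mul(232, I, Pow(29, Rational(1, 2))))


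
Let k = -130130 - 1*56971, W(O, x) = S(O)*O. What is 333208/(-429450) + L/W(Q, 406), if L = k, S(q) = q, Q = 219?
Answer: -5351750741/1144269525 ≈ -4.6770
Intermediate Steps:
W(O, x) = O² (W(O, x) = O*O = O²)
k = -187101 (k = -130130 - 56971 = -187101)
L = -187101
333208/(-429450) + L/W(Q, 406) = 333208/(-429450) - 187101/(219²) = 333208*(-1/429450) - 187101/47961 = -166604/214725 - 187101*1/47961 = -166604/214725 - 20789/5329 = -5351750741/1144269525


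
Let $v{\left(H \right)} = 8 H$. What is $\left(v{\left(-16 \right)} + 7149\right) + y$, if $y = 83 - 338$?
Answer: $6766$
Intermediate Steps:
$y = -255$ ($y = 83 - 338 = -255$)
$\left(v{\left(-16 \right)} + 7149\right) + y = \left(8 \left(-16\right) + 7149\right) - 255 = \left(-128 + 7149\right) - 255 = 7021 - 255 = 6766$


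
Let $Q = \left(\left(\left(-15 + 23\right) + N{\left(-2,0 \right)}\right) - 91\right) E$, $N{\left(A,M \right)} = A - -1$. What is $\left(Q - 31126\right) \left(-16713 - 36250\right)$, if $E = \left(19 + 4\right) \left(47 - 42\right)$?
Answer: $2160148918$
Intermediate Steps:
$N{\left(A,M \right)} = 1 + A$ ($N{\left(A,M \right)} = A + 1 = 1 + A$)
$E = 115$ ($E = 23 \cdot 5 = 115$)
$Q = -9660$ ($Q = \left(\left(\left(-15 + 23\right) + \left(1 - 2\right)\right) - 91\right) 115 = \left(\left(8 - 1\right) - 91\right) 115 = \left(7 - 91\right) 115 = \left(-84\right) 115 = -9660$)
$\left(Q - 31126\right) \left(-16713 - 36250\right) = \left(-9660 - 31126\right) \left(-16713 - 36250\right) = \left(-40786\right) \left(-52963\right) = 2160148918$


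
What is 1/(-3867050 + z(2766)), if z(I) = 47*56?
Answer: -1/3864418 ≈ -2.5877e-7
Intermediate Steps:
z(I) = 2632
1/(-3867050 + z(2766)) = 1/(-3867050 + 2632) = 1/(-3864418) = -1/3864418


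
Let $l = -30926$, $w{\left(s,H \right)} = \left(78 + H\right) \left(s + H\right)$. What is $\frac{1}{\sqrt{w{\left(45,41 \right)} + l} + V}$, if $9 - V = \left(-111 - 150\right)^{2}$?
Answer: $- \frac{17028}{1159816309} - \frac{i \sqrt{5173}}{2319632618} \approx -1.4682 \cdot 10^{-5} - 3.1006 \cdot 10^{-8} i$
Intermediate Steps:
$w{\left(s,H \right)} = \left(78 + H\right) \left(H + s\right)$
$V = -68112$ ($V = 9 - \left(-111 - 150\right)^{2} = 9 - \left(-261\right)^{2} = 9 - 68121 = -68112$)
$\frac{1}{\sqrt{w{\left(45,41 \right)} + l} + V} = \frac{1}{\sqrt{\left(41^{2} + 78 \cdot 41 + 78 \cdot 45 + 41 \cdot 45\right) - 30926} - 68112} = \frac{1}{\sqrt{\left(1681 + 3198 + 3510 + 1845\right) - 30926} - 68112} = \frac{1}{\sqrt{10234 - 30926} - 68112} = \frac{1}{\sqrt{-20692} - 68112} = \frac{1}{2 i \sqrt{5173} - 68112} = \frac{1}{-68112 + 2 i \sqrt{5173}}$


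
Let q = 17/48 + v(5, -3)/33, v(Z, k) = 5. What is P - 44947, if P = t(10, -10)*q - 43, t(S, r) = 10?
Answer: -3958675/88 ≈ -44985.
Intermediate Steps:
q = 89/176 (q = 17/48 + 5/33 = 89/176 ≈ 0.50568)
P = -3339/88 (P = 10*(89/176) - 43 = 445/88 - 43 = -3339/88 ≈ -37.943)
P - 44947 = -3339/88 - 44947 = -3958675/88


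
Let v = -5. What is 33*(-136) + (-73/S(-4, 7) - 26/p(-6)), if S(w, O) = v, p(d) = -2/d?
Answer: -22757/5 ≈ -4551.4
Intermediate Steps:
S(w, O) = -5
33*(-136) + (-73/S(-4, 7) - 26/p(-6)) = 33*(-136) + (-73/(-5) - 26/((-2/(-6)))) = -4488 + (-73*(-⅕) - 26/((-2*(-⅙)))) = -4488 + (73/5 - 26/⅓) = -4488 + (73/5 - 26*3) = -4488 + (73/5 - 78) = -4488 - 317/5 = -22757/5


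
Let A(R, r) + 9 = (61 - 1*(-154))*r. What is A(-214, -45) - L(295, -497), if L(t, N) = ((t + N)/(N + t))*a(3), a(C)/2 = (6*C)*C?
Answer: -9792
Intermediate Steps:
a(C) = 12*C**2 (a(C) = 2*((6*C)*C) = 2*(6*C**2) = 12*C**2)
A(R, r) = -9 + 215*r (A(R, r) = -9 + (61 - 1*(-154))*r = -9 + (61 + 154)*r = -9 + 215*r)
L(t, N) = 108 (L(t, N) = ((t + N)/(N + t))*(12*3**2) = ((N + t)/(N + t))*(12*9) = 1*108 = 108)
A(-214, -45) - L(295, -497) = (-9 + 215*(-45)) - 1*108 = (-9 - 9675) - 108 = -9684 - 108 = -9792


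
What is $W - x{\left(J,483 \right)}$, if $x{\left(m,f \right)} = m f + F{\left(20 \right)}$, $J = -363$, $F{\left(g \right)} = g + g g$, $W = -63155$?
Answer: $111754$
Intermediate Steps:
$F{\left(g \right)} = g + g^{2}$
$x{\left(m,f \right)} = 420 + f m$ ($x{\left(m,f \right)} = m f + 20 \left(1 + 20\right) = f m + 20 \cdot 21 = f m + 420 = 420 + f m$)
$W - x{\left(J,483 \right)} = -63155 - \left(420 + 483 \left(-363\right)\right) = -63155 - \left(420 - 175329\right) = -63155 - -174909 = -63155 + 174909 = 111754$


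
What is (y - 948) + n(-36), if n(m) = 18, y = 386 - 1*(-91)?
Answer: -453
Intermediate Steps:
y = 477 (y = 386 + 91 = 477)
(y - 948) + n(-36) = (477 - 948) + 18 = -471 + 18 = -453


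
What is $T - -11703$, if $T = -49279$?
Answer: $-37576$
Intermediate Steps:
$T - -11703 = -49279 - -11703 = -49279 + 11703 = -37576$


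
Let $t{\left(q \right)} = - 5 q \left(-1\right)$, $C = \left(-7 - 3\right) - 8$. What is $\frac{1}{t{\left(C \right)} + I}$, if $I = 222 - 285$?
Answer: $- \frac{1}{153} \approx -0.0065359$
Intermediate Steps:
$I = -63$
$C = -18$ ($C = -10 - 8 = -18$)
$t{\left(q \right)} = 5 q$
$\frac{1}{t{\left(C \right)} + I} = \frac{1}{5 \left(-18\right) - 63} = \frac{1}{-90 - 63} = \frac{1}{-153} = - \frac{1}{153}$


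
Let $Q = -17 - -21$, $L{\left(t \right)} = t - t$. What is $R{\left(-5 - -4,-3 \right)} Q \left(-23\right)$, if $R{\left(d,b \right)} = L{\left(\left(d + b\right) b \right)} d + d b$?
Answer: $-276$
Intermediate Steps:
$L{\left(t \right)} = 0$
$R{\left(d,b \right)} = b d$ ($R{\left(d,b \right)} = 0 d + d b = 0 + b d = b d$)
$Q = 4$ ($Q = -17 + 21 = 4$)
$R{\left(-5 - -4,-3 \right)} Q \left(-23\right) = - 3 \left(-5 - -4\right) 4 \left(-23\right) = - 3 \left(-5 + 4\right) 4 \left(-23\right) = \left(-3\right) \left(-1\right) 4 \left(-23\right) = 3 \cdot 4 \left(-23\right) = 12 \left(-23\right) = -276$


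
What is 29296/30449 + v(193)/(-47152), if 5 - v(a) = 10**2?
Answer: 1384257647/1435731248 ≈ 0.96415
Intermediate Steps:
v(a) = -95 (v(a) = 5 - 1*10**2 = 5 - 1*100 = 5 - 100 = -95)
29296/30449 + v(193)/(-47152) = 29296/30449 - 95/(-47152) = 29296*(1/30449) - 95*(-1/47152) = 29296/30449 + 95/47152 = 1384257647/1435731248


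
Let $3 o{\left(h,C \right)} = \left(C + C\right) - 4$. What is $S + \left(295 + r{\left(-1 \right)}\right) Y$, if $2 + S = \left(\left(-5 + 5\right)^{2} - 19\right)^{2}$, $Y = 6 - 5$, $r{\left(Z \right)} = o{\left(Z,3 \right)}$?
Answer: $\frac{1964}{3} \approx 654.67$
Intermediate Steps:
$o{\left(h,C \right)} = - \frac{4}{3} + \frac{2 C}{3}$ ($o{\left(h,C \right)} = \frac{\left(C + C\right) - 4}{3} = \frac{2 C - 4}{3} = \frac{-4 + 2 C}{3} = - \frac{4}{3} + \frac{2 C}{3}$)
$r{\left(Z \right)} = \frac{2}{3}$ ($r{\left(Z \right)} = - \frac{4}{3} + \frac{2}{3} \cdot 3 = - \frac{4}{3} + 2 = \frac{2}{3}$)
$Y = 1$ ($Y = 6 - 5 = 1$)
$S = 359$ ($S = -2 + \left(\left(-5 + 5\right)^{2} - 19\right)^{2} = -2 + \left(0^{2} - 19\right)^{2} = -2 + \left(0 - 19\right)^{2} = -2 + \left(-19\right)^{2} = -2 + 361 = 359$)
$S + \left(295 + r{\left(-1 \right)}\right) Y = 359 + \left(295 + \frac{2}{3}\right) 1 = 359 + \frac{887}{3} \cdot 1 = 359 + \frac{887}{3} = \frac{1964}{3}$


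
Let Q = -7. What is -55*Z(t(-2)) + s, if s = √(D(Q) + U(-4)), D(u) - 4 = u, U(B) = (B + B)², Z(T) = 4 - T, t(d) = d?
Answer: -330 + √61 ≈ -322.19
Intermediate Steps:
U(B) = 4*B² (U(B) = (2*B)² = 4*B²)
D(u) = 4 + u
s = √61 (s = √((4 - 7) + 4*(-4)²) = √(-3 + 4*16) = √(-3 + 64) = √61 ≈ 7.8102)
-55*Z(t(-2)) + s = -55*(4 - 1*(-2)) + √61 = -55*(4 + 2) + √61 = -55*6 + √61 = -330 + √61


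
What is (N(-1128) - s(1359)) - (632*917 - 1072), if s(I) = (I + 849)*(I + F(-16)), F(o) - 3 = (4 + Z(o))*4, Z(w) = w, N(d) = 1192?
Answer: -3478592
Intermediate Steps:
F(o) = 19 + 4*o (F(o) = 3 + (4 + o)*4 = 3 + (16 + 4*o) = 19 + 4*o)
s(I) = (-45 + I)*(849 + I) (s(I) = (I + 849)*(I + (19 + 4*(-16))) = (849 + I)*(I + (19 - 64)) = (849 + I)*(I - 45) = (849 + I)*(-45 + I) = (-45 + I)*(849 + I))
(N(-1128) - s(1359)) - (632*917 - 1072) = (1192 - (-38205 + 1359² + 804*1359)) - (632*917 - 1072) = (1192 - (-38205 + 1846881 + 1092636)) - (579544 - 1072) = (1192 - 1*2901312) - 1*578472 = (1192 - 2901312) - 578472 = -2900120 - 578472 = -3478592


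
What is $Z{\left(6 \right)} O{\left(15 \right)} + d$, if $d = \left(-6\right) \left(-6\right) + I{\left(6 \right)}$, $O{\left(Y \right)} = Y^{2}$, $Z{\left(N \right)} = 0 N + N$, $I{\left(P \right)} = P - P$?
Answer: $1386$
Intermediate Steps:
$I{\left(P \right)} = 0$
$Z{\left(N \right)} = N$ ($Z{\left(N \right)} = 0 + N = N$)
$d = 36$ ($d = \left(-6\right) \left(-6\right) + 0 = 36 + 0 = 36$)
$Z{\left(6 \right)} O{\left(15 \right)} + d = 6 \cdot 15^{2} + 36 = 6 \cdot 225 + 36 = 1350 + 36 = 1386$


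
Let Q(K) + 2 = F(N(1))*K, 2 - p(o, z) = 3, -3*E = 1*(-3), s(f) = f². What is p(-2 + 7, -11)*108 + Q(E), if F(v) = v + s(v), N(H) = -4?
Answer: -98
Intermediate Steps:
E = 1 (E = -(-3)/3 = -⅓*(-3) = 1)
F(v) = v + v²
p(o, z) = -1 (p(o, z) = 2 - 1*3 = 2 - 3 = -1)
Q(K) = -2 + 12*K (Q(K) = -2 + (-4*(1 - 4))*K = -2 + (-4*(-3))*K = -2 + 12*K)
p(-2 + 7, -11)*108 + Q(E) = -1*108 + (-2 + 12*1) = -108 + (-2 + 12) = -108 + 10 = -98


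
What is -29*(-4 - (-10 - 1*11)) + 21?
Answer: -472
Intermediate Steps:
-29*(-4 - (-10 - 1*11)) + 21 = -29*(-4 - (-10 - 11)) + 21 = -29*(-4 - 1*(-21)) + 21 = -29*(-4 + 21) + 21 = -29*17 + 21 = -493 + 21 = -472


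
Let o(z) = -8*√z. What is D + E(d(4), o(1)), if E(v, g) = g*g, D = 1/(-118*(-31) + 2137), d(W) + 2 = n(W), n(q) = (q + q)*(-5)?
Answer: 370881/5795 ≈ 64.000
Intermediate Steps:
n(q) = -10*q (n(q) = (2*q)*(-5) = -10*q)
d(W) = -2 - 10*W
D = 1/5795 (D = 1/(3658 + 2137) = 1/5795 ≈ 0.00017256)
E(v, g) = g²
D + E(d(4), o(1)) = 1/5795 + (-8*√1)² = 1/5795 + (-8*1)² = 1/5795 + (-8)² = 1/5795 + 64 = 370881/5795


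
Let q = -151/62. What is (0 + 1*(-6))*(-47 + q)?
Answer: 9195/31 ≈ 296.61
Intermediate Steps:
q = -151/62 (q = -151*1/62 = -151/62 ≈ -2.4355)
(0 + 1*(-6))*(-47 + q) = (0 + 1*(-6))*(-47 - 151/62) = (0 - 6)*(-3065/62) = -6*(-3065/62) = 9195/31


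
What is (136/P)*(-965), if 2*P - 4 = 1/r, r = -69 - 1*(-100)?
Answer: -1627376/25 ≈ -65095.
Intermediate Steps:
r = 31 (r = -69 + 100 = 31)
P = 125/62 (P = 2 + (½)/31 = 2 + (½)*(1/31) = 2 + 1/62 = 125/62 ≈ 2.0161)
(136/P)*(-965) = (136/(125/62))*(-965) = (136*(62/125))*(-965) = (8432/125)*(-965) = -1627376/25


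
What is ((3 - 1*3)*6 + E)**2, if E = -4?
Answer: 16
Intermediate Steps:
((3 - 1*3)*6 + E)**2 = ((3 - 1*3)*6 - 4)**2 = ((3 - 3)*6 - 4)**2 = (0*6 - 4)**2 = (0 - 4)**2 = (-4)**2 = 16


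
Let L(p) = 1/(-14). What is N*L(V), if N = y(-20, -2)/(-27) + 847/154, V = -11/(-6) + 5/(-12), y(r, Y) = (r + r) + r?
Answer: -139/252 ≈ -0.55159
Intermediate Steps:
y(r, Y) = 3*r (y(r, Y) = 2*r + r = 3*r)
V = 17/12 (V = -11*(-⅙) + 5*(-1/12) = 11/6 - 5/12 = 17/12 ≈ 1.4167)
L(p) = -1/14
N = 139/18 (N = (3*(-20))/(-27) + 847/154 = -60*(-1/27) + 847*(1/154) = 20/9 + 11/2 = 139/18 ≈ 7.7222)
N*L(V) = (139/18)*(-1/14) = -139/252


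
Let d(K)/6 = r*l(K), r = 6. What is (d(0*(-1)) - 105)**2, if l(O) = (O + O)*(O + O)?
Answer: 11025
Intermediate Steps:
l(O) = 4*O**2 (l(O) = (2*O)*(2*O) = 4*O**2)
d(K) = 144*K**2 (d(K) = 6*(6*(4*K**2)) = 6*(24*K**2) = 144*K**2)
(d(0*(-1)) - 105)**2 = (144*(0*(-1))**2 - 105)**2 = (144*0**2 - 105)**2 = (144*0 - 105)**2 = (0 - 105)**2 = (-105)**2 = 11025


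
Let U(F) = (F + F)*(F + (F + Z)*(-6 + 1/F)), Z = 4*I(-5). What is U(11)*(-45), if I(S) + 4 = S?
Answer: -157140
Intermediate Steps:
I(S) = -4 + S
Z = -36 (Z = 4*(-4 - 5) = 4*(-9) = -36)
U(F) = 2*F*(F + (-36 + F)*(-6 + 1/F)) (U(F) = (F + F)*(F + (F - 36)*(-6 + 1/F)) = (2*F)*(F + (-36 + F)*(-6 + 1/F)) = 2*F*(F + (-36 + F)*(-6 + 1/F)))
U(11)*(-45) = (-72 - 10*11**2 + 434*11)*(-45) = (-72 - 10*121 + 4774)*(-45) = (-72 - 1210 + 4774)*(-45) = 3492*(-45) = -157140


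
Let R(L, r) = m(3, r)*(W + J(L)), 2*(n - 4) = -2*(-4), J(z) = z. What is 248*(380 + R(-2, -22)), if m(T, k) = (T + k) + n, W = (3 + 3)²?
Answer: 1488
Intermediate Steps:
W = 36 (W = 6² = 36)
n = 8 (n = 4 + (-2*(-4))/2 = 4 + (½)*8 = 4 + 4 = 8)
m(T, k) = 8 + T + k (m(T, k) = (T + k) + 8 = 8 + T + k)
R(L, r) = (11 + r)*(36 + L) (R(L, r) = (8 + 3 + r)*(36 + L) = (11 + r)*(36 + L))
248*(380 + R(-2, -22)) = 248*(380 + (11 - 22)*(36 - 2)) = 248*(380 - 11*34) = 248*(380 - 374) = 248*6 = 1488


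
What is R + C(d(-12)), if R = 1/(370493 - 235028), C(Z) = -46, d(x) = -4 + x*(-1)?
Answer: -6231389/135465 ≈ -46.000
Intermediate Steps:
d(x) = -4 - x
R = 1/135465 ≈ 7.3820e-6
R + C(d(-12)) = 1/135465 - 46 = -6231389/135465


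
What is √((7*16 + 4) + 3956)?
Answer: 2*√1018 ≈ 63.812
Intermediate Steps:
√((7*16 + 4) + 3956) = √((112 + 4) + 3956) = √(116 + 3956) = √4072 = 2*√1018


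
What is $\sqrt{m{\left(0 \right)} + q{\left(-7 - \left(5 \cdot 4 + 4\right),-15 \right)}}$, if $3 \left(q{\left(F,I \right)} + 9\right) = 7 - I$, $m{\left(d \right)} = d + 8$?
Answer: $\frac{\sqrt{57}}{3} \approx 2.5166$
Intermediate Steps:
$m{\left(d \right)} = 8 + d$
$q{\left(F,I \right)} = - \frac{20}{3} - \frac{I}{3}$ ($q{\left(F,I \right)} = -9 + \frac{7 - I}{3} = -9 - \left(- \frac{7}{3} + \frac{I}{3}\right) = - \frac{20}{3} - \frac{I}{3}$)
$\sqrt{m{\left(0 \right)} + q{\left(-7 - \left(5 \cdot 4 + 4\right),-15 \right)}} = \sqrt{\left(8 + 0\right) - \frac{5}{3}} = \sqrt{8 + \left(- \frac{20}{3} + 5\right)} = \sqrt{8 - \frac{5}{3}} = \sqrt{\frac{19}{3}} = \frac{\sqrt{57}}{3}$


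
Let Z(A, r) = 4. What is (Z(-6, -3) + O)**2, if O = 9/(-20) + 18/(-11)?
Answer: 177241/48400 ≈ 3.6620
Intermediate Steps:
O = -459/220 (O = 9*(-1/20) + 18*(-1/11) = -9/20 - 18/11 = -459/220 ≈ -2.0864)
(Z(-6, -3) + O)**2 = (4 - 459/220)**2 = (421/220)**2 = 177241/48400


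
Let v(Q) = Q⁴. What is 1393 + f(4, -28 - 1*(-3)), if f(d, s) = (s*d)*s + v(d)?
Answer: 4149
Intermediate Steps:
f(d, s) = d⁴ + d*s² (f(d, s) = (s*d)*s + d⁴ = (d*s)*s + d⁴ = d*s² + d⁴ = d⁴ + d*s²)
1393 + f(4, -28 - 1*(-3)) = 1393 + 4*(4³ + (-28 - 1*(-3))²) = 1393 + 4*(64 + (-28 + 3)²) = 1393 + 4*(64 + (-25)²) = 1393 + 4*(64 + 625) = 1393 + 4*689 = 1393 + 2756 = 4149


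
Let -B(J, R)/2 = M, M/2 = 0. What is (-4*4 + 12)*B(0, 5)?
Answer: 0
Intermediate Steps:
M = 0 (M = 2*0 = 0)
B(J, R) = 0 (B(J, R) = -2*0 = 0)
(-4*4 + 12)*B(0, 5) = (-4*4 + 12)*0 = (-16 + 12)*0 = -4*0 = 0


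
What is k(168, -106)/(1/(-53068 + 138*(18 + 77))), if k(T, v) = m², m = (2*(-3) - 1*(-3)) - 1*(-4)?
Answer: -39958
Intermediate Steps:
m = 1 (m = (-6 + 3) + 4 = -3 + 4 = 1)
k(T, v) = 1 (k(T, v) = 1² = 1)
k(168, -106)/(1/(-53068 + 138*(18 + 77))) = 1/1/(-53068 + 138*(18 + 77)) = 1/1/(-53068 + 138*95) = 1/1/(-53068 + 13110) = 1/1/(-39958) = 1/(-1/39958) = 1*(-39958) = -39958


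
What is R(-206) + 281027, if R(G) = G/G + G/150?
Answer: 21076997/75 ≈ 2.8103e+5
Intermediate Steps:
R(G) = 1 + G/150 (R(G) = 1 + G*(1/150) = 1 + G/150)
R(-206) + 281027 = (1 + (1/150)*(-206)) + 281027 = (1 - 103/75) + 281027 = -28/75 + 281027 = 21076997/75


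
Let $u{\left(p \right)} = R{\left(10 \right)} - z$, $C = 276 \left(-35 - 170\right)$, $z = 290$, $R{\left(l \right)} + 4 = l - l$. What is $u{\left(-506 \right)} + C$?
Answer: $-56874$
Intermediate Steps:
$R{\left(l \right)} = -4$ ($R{\left(l \right)} = -4 + \left(l - l\right) = -4 + 0 = -4$)
$C = -56580$ ($C = 276 \left(-205\right) = -56580$)
$u{\left(p \right)} = -294$ ($u{\left(p \right)} = -4 - 290 = -294$)
$u{\left(-506 \right)} + C = -294 - 56580 = -56874$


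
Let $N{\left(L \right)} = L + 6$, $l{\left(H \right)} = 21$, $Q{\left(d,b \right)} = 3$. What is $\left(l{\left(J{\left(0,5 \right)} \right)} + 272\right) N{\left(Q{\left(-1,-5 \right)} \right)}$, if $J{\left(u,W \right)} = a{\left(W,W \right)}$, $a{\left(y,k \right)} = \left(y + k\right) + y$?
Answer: $2637$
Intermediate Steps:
$a{\left(y,k \right)} = k + 2 y$ ($a{\left(y,k \right)} = \left(k + y\right) + y = k + 2 y$)
$J{\left(u,W \right)} = 3 W$ ($J{\left(u,W \right)} = W + 2 W = 3 W$)
$N{\left(L \right)} = 6 + L$
$\left(l{\left(J{\left(0,5 \right)} \right)} + 272\right) N{\left(Q{\left(-1,-5 \right)} \right)} = \left(21 + 272\right) \left(6 + 3\right) = 293 \cdot 9 = 2637$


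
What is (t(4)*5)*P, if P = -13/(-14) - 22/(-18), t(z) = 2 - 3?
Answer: -1355/126 ≈ -10.754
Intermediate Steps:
t(z) = -1
P = 271/126 (P = -13*(-1/14) - 22*(-1/18) = 13/14 + 11/9 = 271/126 ≈ 2.1508)
(t(4)*5)*P = -1*5*(271/126) = -5*271/126 = -1355/126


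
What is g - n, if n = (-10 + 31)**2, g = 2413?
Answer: 1972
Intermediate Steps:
n = 441 (n = 21**2 = 441)
g - n = 2413 - 1*441 = 2413 - 441 = 1972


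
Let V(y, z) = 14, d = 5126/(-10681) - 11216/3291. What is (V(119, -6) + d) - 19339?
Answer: -61766640667/3195561 ≈ -19329.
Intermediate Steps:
d = -12424342/3195561 (d = 5126*(-1/10681) - 11216*1/3291 = -466/971 - 11216/3291 = -12424342/3195561 ≈ -3.8880)
(V(119, -6) + d) - 19339 = (14 - 12424342/3195561) - 19339 = 32313512/3195561 - 19339 = -61766640667/3195561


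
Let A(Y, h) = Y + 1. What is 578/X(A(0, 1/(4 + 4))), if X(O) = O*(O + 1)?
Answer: 289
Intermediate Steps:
A(Y, h) = 1 + Y
X(O) = O*(1 + O)
578/X(A(0, 1/(4 + 4))) = 578/(((1 + 0)*(1 + (1 + 0)))) = 578/((1*(1 + 1))) = 578/((1*2)) = 578/2 = 578*(½) = 289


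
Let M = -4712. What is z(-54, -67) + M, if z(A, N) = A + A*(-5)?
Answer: -4496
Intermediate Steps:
z(A, N) = -4*A (z(A, N) = A - 5*A = -4*A)
z(-54, -67) + M = -4*(-54) - 4712 = 216 - 4712 = -4496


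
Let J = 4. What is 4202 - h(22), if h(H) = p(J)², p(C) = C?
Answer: 4186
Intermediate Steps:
h(H) = 16 (h(H) = 4² = 16)
4202 - h(22) = 4202 - 1*16 = 4202 - 16 = 4186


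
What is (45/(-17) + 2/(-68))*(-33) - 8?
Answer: 2731/34 ≈ 80.323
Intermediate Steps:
(45/(-17) + 2/(-68))*(-33) - 8 = (45*(-1/17) + 2*(-1/68))*(-33) - 8 = (-45/17 - 1/34)*(-33) - 8 = -91/34*(-33) - 8 = 3003/34 - 8 = 2731/34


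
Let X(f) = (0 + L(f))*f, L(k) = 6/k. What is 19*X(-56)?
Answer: 114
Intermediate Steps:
X(f) = 6 (X(f) = (0 + 6/f)*f = (6/f)*f = 6)
19*X(-56) = 19*6 = 114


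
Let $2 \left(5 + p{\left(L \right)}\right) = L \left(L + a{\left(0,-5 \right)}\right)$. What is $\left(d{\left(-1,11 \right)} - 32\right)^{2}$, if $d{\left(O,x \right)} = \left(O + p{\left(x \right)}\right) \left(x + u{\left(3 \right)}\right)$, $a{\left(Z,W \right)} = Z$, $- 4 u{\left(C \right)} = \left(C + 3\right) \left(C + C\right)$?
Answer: $5929$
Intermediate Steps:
$u{\left(C \right)} = - \frac{C \left(3 + C\right)}{2}$ ($u{\left(C \right)} = - \frac{\left(C + 3\right) \left(C + C\right)}{4} = - \frac{\left(3 + C\right) 2 C}{4} = - \frac{2 C \left(3 + C\right)}{4} = - \frac{C \left(3 + C\right)}{2}$)
$p{\left(L \right)} = -5 + \frac{L^{2}}{2}$ ($p{\left(L \right)} = -5 + \frac{L \left(L + 0\right)}{2} = -5 + \frac{L L}{2} = -5 + \frac{L^{2}}{2}$)
$d{\left(O,x \right)} = \left(-9 + x\right) \left(-5 + O + \frac{x^{2}}{2}\right)$ ($d{\left(O,x \right)} = \left(O + \left(-5 + \frac{x^{2}}{2}\right)\right) \left(x - \frac{3 \left(3 + 3\right)}{2}\right) = \left(-5 + O + \frac{x^{2}}{2}\right) \left(x - \frac{3}{2} \cdot 6\right) = \left(-5 + O + \frac{x^{2}}{2}\right) \left(x - 9\right) = \left(-5 + O + \frac{x^{2}}{2}\right) \left(-9 + x\right) = \left(-9 + x\right) \left(-5 + O + \frac{x^{2}}{2}\right)$)
$\left(d{\left(-1,11 \right)} - 32\right)^{2} = \left(\left(45 - -9 - \frac{9 \cdot 11^{2}}{2} - 11 + \frac{1}{2} \cdot 11 \left(-10 + 11^{2}\right)\right) - 32\right)^{2} = \left(\left(45 + 9 - \frac{1089}{2} - 11 + \frac{1}{2} \cdot 11 \left(-10 + 121\right)\right) - 32\right)^{2} = \left(\left(45 + 9 - \frac{1089}{2} - 11 + \frac{1}{2} \cdot 11 \cdot 111\right) - 32\right)^{2} = \left(\left(45 + 9 - \frac{1089}{2} - 11 + \frac{1221}{2}\right) - 32\right)^{2} = \left(109 - 32\right)^{2} = 77^{2} = 5929$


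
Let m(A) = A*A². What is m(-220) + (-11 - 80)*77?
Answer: -10655007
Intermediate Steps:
m(A) = A³
m(-220) + (-11 - 80)*77 = (-220)³ + (-11 - 80)*77 = -10648000 - 91*77 = -10648000 - 7007 = -10655007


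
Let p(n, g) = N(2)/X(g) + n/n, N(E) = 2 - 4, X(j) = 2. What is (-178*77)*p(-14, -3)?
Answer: 0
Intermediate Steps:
N(E) = -2
p(n, g) = 0 (p(n, g) = -2/2 + n/n = -2*1/2 + 1 = -1 + 1 = 0)
(-178*77)*p(-14, -3) = -178*77*0 = -13706*0 = 0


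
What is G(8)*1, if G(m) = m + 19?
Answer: 27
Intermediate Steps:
G(m) = 19 + m
G(8)*1 = (19 + 8)*1 = 27*1 = 27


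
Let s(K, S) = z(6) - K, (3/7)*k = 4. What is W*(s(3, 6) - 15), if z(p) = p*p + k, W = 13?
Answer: 1066/3 ≈ 355.33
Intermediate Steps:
k = 28/3 (k = (7/3)*4 = 28/3 ≈ 9.3333)
z(p) = 28/3 + p² (z(p) = p*p + 28/3 = p² + 28/3 = 28/3 + p²)
s(K, S) = 136/3 - K (s(K, S) = (28/3 + 6²) - K = (28/3 + 36) - K = 136/3 - K)
W*(s(3, 6) - 15) = 13*((136/3 - 1*3) - 15) = 13*((136/3 - 3) - 15) = 13*(127/3 - 15) = 13*(82/3) = 1066/3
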